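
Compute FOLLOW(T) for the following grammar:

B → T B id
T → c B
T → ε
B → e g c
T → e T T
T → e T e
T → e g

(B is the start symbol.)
{ 'c', 'e' }

In B → T B id: T is followed by B id, add FIRST(B id) \ {ε} = { 'c', 'e' }
In T → e T T: T is followed by T, add FIRST(T) \ {ε} = { 'c', 'e' }
  T is nullable, so FOLLOW(T) is also included — that is the set being defined, nothing new
In T → e T T: T is at the end; this adds FOLLOW(T) to itself — nothing new
In T → e T e: T is followed by e, add FIRST(e) \ {ε} = { 'e' }

Taking the union: FOLLOW(T) = { 'c', 'e' }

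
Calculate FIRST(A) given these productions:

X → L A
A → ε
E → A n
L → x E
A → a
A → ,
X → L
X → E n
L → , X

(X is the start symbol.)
{ ',', 'a', ε }

From A → ε:
  - ε-production, so ε ∈ FIRST(A)
From A → a:
  - a is a terminal: add 'a' and stop
From A → ,:
  - ',' is a terminal: add ',' and stop

Collecting: FIRST(A) = { ',', 'a', ε }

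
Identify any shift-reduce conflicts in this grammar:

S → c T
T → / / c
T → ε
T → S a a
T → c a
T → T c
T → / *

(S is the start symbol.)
A shift-reduce conflict occurs when an LR(0) state has both:
  - a complete (reduce) item [A → α .] (dot at the end), and
  - a shift item [B → β . c γ] (dot before a terminal).

Augment with S' → S and build the canonical LR(0) collection (I0 = CLOSURE({[S' → . S]}), then GOTO on every symbol after a dot until no new states appear). It has 14 states:
  I0: { [S → . c T], [S' → . S] }  — shift
  I1: { [S' → S .] }  — accept
  I2: { [S → . c T], [S → c . T], [T → . / *], [T → . / / c], [T → . S a a], [T → . T c], [T → . c a], [T → .] }  — shift, reduce
  I3: { [T → / . *], [T → / . / c] }  — shift
  I4: { [T → S . a a] }  — shift
  I5: { [S → c T .], [T → T . c] }  — shift, reduce
  I6: { [S → . c T], [S → c . T], [T → . / *], [T → . / / c], [T → . S a a], [T → . T c], [T → . c a], [T → .], [T → c . a] }  — shift, reduce
  I7: { [T → c a .] }  — reduce
  I8: { [T → T c .] }  — reduce
  I9: { [T → S a . a] }  — shift
  I10: { [T → S a a .] }  — reduce
  I11: { [T → / * .] }  — reduce
  I12: { [T → / / . c] }  — shift
  I13: { [T → / / c .] }  — reduce

I2 contains reduce item [T → .] and shift items [S → . c T], [T → . / *], [T → . / / c], [T → . c a] — shift-reduce conflict.
I5 contains reduce item [S → c T .] and shift item [T → T . c] — shift-reduce conflict.
I6 contains reduce item [T → .] and shift items [S → . c T], [T → . / *], [T → . / / c], [T → . c a], [T → c . a] — shift-reduce conflict.

Answer: Yes — I2: [T → .] vs [S → . c T]; I5: [S → c T .] vs [T → T . c]; I6: [T → .] vs [S → . c T]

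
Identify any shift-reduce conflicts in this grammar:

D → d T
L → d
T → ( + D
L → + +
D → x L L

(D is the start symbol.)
A shift-reduce conflict occurs when an LR(0) state has both:
  - a complete (reduce) item [A → α .] (dot at the end), and
  - a shift item [B → β . c γ] (dot before a terminal).

Augment with D' → D and build the canonical LR(0) collection (I0 = CLOSURE({[D' → . D]}), then GOTO on every symbol after a dot until no new states appear). It has 13 states:
  I0: { [D → . d T], [D → . x L L], [D' → . D] }  — shift
  I1: { [D' → D .] }  — accept
  I2: { [D → d . T], [T → . ( + D] }  — shift
  I3: { [D → x . L L], [L → . + +], [L → . d] }  — shift
  I4: { [L → + . +] }  — shift
  I5: { [D → x L . L], [L → . + +], [L → . d] }  — shift
  I6: { [L → d .] }  — reduce
  I7: { [D → x L L .] }  — reduce
  I8: { [L → + + .] }  — reduce
  I9: { [T → ( . + D] }  — shift
  I10: { [D → d T .] }  — reduce
  I11: { [D → . d T], [D → . x L L], [T → ( + . D] }  — shift
  I12: { [T → ( + D .] }  — reduce

No state contains both a complete item and a shift item.

Answer: No shift-reduce conflicts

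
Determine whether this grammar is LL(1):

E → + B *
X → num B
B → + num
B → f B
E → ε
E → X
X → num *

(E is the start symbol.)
Relevant sets:
  FIRST(X) = { 'num' }
  FOLLOW(E) = { $ }

For E:
  PREDICT(E → '+' B '*') = { '+' }
  PREDICT(E → ε) = { $ }
  PREDICT(E → X) = { 'num' }
For X:
  PREDICT(X → num B) = { 'num' }
  PREDICT(X → num '*') = { 'num' }
For B:
  PREDICT(B → '+' num) = { '+' }
  PREDICT(B → f B) = { 'f' }

Conflict found: Predict set conflict for X: { 'num' }
The grammar is NOT LL(1).

Answer: No. Predict set conflict for X: { 'num' }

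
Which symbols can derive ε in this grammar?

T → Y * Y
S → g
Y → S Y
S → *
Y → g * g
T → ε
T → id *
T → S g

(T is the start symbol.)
{ 'T' }

ε-productions: T → ε
So T is immediately nullable.
No further non-terminal can be added: every production for the remaining non-terminals contains a terminal or a non-nullable non-terminal.
Nullable = { 'T' }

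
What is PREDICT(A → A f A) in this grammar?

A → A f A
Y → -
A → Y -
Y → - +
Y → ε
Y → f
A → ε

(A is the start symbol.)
{ '-', 'f' }

PREDICT(A → A f A) = (FIRST(RHS) \ {ε}) ∪ (FOLLOW(A) if ε ∈ FIRST(RHS), i.e. RHS ⇒* ε)
FIRST(A) = { '-', 'f', ε }
FIRST(A f A) = { '-', 'f' }
ε ∉ FIRST(A f A), so FOLLOW(A) is not added.
PREDICT(A → A f A) = { '-', 'f' }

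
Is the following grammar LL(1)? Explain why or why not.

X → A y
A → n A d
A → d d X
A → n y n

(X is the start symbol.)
A grammar is LL(1) if for each non-terminal N with multiple productions, the predict sets of those productions are pairwise disjoint, where PREDICT(N → α) = (FIRST(α) \ {ε}) ∪ (FOLLOW(N) if α ⇒* ε).

For A:
  PREDICT(A → n A d) = { 'n' }
  PREDICT(A → d d X) = { 'd' }
  PREDICT(A → n y n) = { 'n' }
X has a single production, so nothing to check there.

Conflict found: Predict set conflict for A: { 'n' }
The grammar is NOT LL(1).

Answer: No. Predict set conflict for A: { 'n' }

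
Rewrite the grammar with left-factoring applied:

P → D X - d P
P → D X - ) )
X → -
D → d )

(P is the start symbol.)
Left-factoring transforms A → αβ₁ | αβ₂ into A → αA' and A' → β₁ | β₂
(α is the longest common prefix among the alternatives). Repeat until
no nonterminal has two alternatives with a common prefix.

Round 1: P has alternatives sharing prefix 'D X -'. Introduce P': P → D X - P'
  Add: P' → d P
  Add: P' → ) )

No remaining common prefixes — done.

Resulting grammar:
P → D X - P'
P' → d P
P' → ) )
X → -
D → d )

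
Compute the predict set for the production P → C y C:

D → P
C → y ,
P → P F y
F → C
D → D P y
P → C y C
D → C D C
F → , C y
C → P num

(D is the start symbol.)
{ 'y' }

PREDICT(P → C y C) = (FIRST(RHS) \ {ε}) ∪ (FOLLOW(P) if ε ∈ FIRST(RHS), i.e. RHS ⇒* ε)
FIRST(C) = { 'y' }
FIRST(C y C) = { 'y' }
ε ∉ FIRST(C y C), so FOLLOW(P) is not added.
PREDICT(P → C y C) = { 'y' }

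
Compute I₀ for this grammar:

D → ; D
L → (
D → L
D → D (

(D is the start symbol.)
First, augment the grammar with D' → D
I₀ = CLOSURE({ [D' → . D] }):
  [D' → . D] has the dot before D: add [D → . ; D], [D → . L], [D → . D (]
  [D → . L] has the dot before L: add [L → . (]
No further items can be added.

I₀ = { [D → . ; D], [D → . D (], [D → . L], [D' → . D], [L → . (] }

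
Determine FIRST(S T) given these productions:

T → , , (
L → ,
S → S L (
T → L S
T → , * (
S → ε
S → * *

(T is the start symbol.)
{ '*', ',' }

FIRST sets of the non-terminals involved (from the grammar, by fixed-point iteration):
  FIRST(S) = { '*', ',', ε }
  FIRST(T) = { ',' }

To compute FIRST(S T), process the symbols left to right:
Symbol S is a non-terminal. Add FIRST(S) \ {ε} = { '*', ',' }
S is nullable (ε ∈ FIRST(S)), continue to the next symbol.
Symbol T is a non-terminal. Add FIRST(T) \ {ε} = { ',' }
T is not nullable (ε ∉ FIRST(T)), so stop here.
FIRST(S T) = { '*', ',' }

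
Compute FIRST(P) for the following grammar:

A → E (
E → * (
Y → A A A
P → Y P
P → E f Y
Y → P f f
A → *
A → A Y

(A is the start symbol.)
{ '*' }

FIRST sets of the other non-terminals involved (by the same procedure, iterated to a fixed point):
  FIRST(Y) = { '*' }
  FIRST(E) = { '*' }

From P → Y P:
  - Y is a non-terminal: add FIRST(Y) \ {ε} = { '*' }
    Y is not nullable, so stop
From P → E f Y:
  - E is a non-terminal: add FIRST(E) \ {ε} = { '*' }
    E is not nullable, so stop

Collecting: FIRST(P) = { '*' }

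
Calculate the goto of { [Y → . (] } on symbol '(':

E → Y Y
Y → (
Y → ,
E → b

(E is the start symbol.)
{ [Y → ( .] }

GOTO(I, '(') = CLOSURE({ [A → αX.β] : [A → α.Xβ] ∈ I, X = '(' })

Items with dot before '(', with the dot advanced:
  [Y → . (] → [Y → ( .]
Closure adds nothing (no advanced item has the dot before a non-terminal).

GOTO = { [Y → ( .] }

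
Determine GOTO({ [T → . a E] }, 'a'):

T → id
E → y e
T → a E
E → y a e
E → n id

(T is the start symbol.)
{ [E → . n id], [E → . y a e], [E → . y e], [T → a . E] }

GOTO(I, 'a') = CLOSURE({ [A → αX.β] : [A → α.Xβ] ∈ I, X = 'a' })

Items with dot before 'a', with the dot advanced:
  [T → . a E] → [T → a . E]
Closure of the advanced items:
  [T → a . E] has the dot before E: add [E → . y e], [E → . y a e], [E → . n id]

GOTO = { [E → . n id], [E → . y a e], [E → . y e], [T → a . E] }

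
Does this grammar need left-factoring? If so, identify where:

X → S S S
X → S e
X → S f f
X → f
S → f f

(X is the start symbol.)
Left-factoring is needed when two productions for the same non-terminal
share a common prefix on the right-hand side.

Productions for X:
  X → S S S
  X → S e
  X → S f f
  X → f

Found common prefix 'S' in productions for X

Answer: Yes, X has productions with common prefix 'S'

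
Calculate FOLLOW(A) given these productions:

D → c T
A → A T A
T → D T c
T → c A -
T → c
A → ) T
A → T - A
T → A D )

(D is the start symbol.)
{ ')', '-', 'c' }

To compute FOLLOW(A), find every occurrence of A on a right-hand side N → α A β: add FIRST(β) \ {ε}, and if β is empty or nullable also add FOLLOW(N). Iterate to a fixed point.

In A → A T A: A is followed by T A, add FIRST(T A) \ {ε} = { ')', 'c' }
In A → A T A: A is at the end; this adds FOLLOW(A) to itself — nothing new
In T → c A -: A is followed by '-', add FIRST('-') \ {ε} = { '-' }
In A → T - A: A is at the end; this adds FOLLOW(A) to itself — nothing new
In T → A D ): A is followed by D ')', add FIRST(D ')') \ {ε} = { 'c' }

Taking the union: FOLLOW(A) = { ')', '-', 'c' }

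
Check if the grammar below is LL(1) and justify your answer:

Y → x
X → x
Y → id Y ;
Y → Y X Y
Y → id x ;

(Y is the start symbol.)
A grammar is LL(1) if for each non-terminal N with multiple productions, the predict sets of those productions are pairwise disjoint, where PREDICT(N → α) = (FIRST(α) \ {ε}) ∪ (FOLLOW(N) if α ⇒* ε).

Relevant sets:
  FIRST(Y) = { 'id', 'x' }

For Y:
  PREDICT(Y → x) = { 'x' }
  PREDICT(Y → id Y ';') = { 'id' }
  PREDICT(Y → Y X Y) = { 'id', 'x' }
  PREDICT(Y → id x ';') = { 'id' }
X has a single production, so nothing to check there.

Conflict found: Predict set conflict for Y: { 'x' }
The grammar is NOT LL(1).

Answer: No. Predict set conflict for Y: { 'x' }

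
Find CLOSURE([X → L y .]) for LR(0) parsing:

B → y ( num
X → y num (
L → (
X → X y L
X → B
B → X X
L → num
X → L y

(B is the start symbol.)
{ [X → L y .] }

Start with: [X → L y .]
The dot is at the end, so nothing is added.

CLOSURE = { [X → L y .] }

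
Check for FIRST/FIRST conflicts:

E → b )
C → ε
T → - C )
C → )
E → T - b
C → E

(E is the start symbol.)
A FIRST/FIRST conflict occurs when two productions N → α and N → β for the same non-terminal have FIRST(α) ∩ FIRST(β) ≠ ∅ (with ε ∈ FIRST of a nullable right-hand side, so two nullable alternatives also conflict).

FIRST sets of the non-terminals at (or reachable through a nullable prefix from) the front of some alternative:
  FIRST(T) = { '-' }
  FIRST(E) = { '-', 'b' }

Productions for E:
  E → b ): FIRST = { 'b' }
  E → T - b: FIRST = { '-' }
Productions for C:
  C → ε: FIRST = { ε }
  C → ): FIRST = { ')' }
  C → E: FIRST = { '-', 'b' }
T has only one production, so no FIRST/FIRST conflict is possible there.

All alternatives of each non-terminal have pairwise disjoint FIRST sets.

Answer: No FIRST/FIRST conflicts.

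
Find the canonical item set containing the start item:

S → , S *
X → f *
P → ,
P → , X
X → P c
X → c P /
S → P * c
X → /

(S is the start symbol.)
{ [P → . , X], [P → . ,], [S → . , S *], [S → . P * c], [S' → . S] }

First, augment the grammar with S' → S
I₀ = CLOSURE({ [S' → . S] }):
  [S' → . S] has the dot before S: add [S → . , S *], [S → . P * c]
  [S → . P * c] has the dot before P: add [P → . ,], [P → . , X]
No further items can be added.

I₀ = { [P → . , X], [P → . ,], [S → . , S *], [S → . P * c], [S' → . S] }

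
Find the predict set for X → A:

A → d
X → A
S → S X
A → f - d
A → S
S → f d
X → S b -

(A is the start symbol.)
PREDICT(X → A) = (FIRST(RHS) \ {ε}) ∪ (FOLLOW(X) if ε ∈ FIRST(RHS), i.e. RHS ⇒* ε)
FIRST(A) = { 'd', 'f' }
FIRST(A) = { 'd', 'f' }
ε ∉ FIRST(A), so FOLLOW(X) is not added.
PREDICT(X → A) = { 'd', 'f' }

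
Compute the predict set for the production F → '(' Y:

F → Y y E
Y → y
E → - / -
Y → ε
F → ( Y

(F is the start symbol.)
PREDICT(F → '(' Y) = (FIRST(RHS) \ {ε}) ∪ (FOLLOW(F) if ε ∈ FIRST(RHS), i.e. RHS ⇒* ε)
FIRST('(' Y) = { '(' }
ε ∉ FIRST('(' Y), so FOLLOW(F) is not added.
PREDICT(F → '(' Y) = { '(' }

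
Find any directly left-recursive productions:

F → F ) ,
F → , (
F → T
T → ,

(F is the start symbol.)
Yes, F is left-recursive

Direct left recursion occurs when N → N α for some non-terminal N (the right-hand side begins with the left-hand side itself).

F → F ) ,: LEFT RECURSIVE (starts with F)
F → , (: starts with ','
F → T: starts with T
T → ,: starts with ','

The grammar has direct left recursion on: F.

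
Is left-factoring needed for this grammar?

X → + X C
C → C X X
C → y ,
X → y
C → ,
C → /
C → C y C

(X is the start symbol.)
Left-factoring is needed when two productions for the same non-terminal
share a common prefix on the right-hand side.

Productions for X:
  X → + X C
  X → y
Productions for C:
  C → C X X
  C → y ,
  C → ,
  C → /
  C → C y C

Found common prefix 'C' in productions for C

Answer: Yes, C has productions with common prefix 'C'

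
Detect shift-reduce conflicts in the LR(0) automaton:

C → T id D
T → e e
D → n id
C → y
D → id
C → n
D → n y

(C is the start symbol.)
No shift-reduce conflicts

Augment with C' → C and build the canonical LR(0) collection (I0 = CLOSURE({[C' → . C]}), then GOTO on every symbol after a dot until no new states appear). It has 13 states:
  I0: { [C → . T id D], [C → . n], [C → . y], [C' → . C], [T → . e e] }  — shift
  I1: { [C' → C .] }  — accept
  I2: { [C → T . id D] }  — shift
  I3: { [T → e . e] }  — shift
  I4: { [C → n .] }  — reduce
  I5: { [C → y .] }  — reduce
  I6: { [T → e e .] }  — reduce
  I7: { [C → T id . D], [D → . id], [D → . n id], [D → . n y] }  — shift
  I8: { [C → T id D .] }  — reduce
  I9: { [D → id .] }  — reduce
  I10: { [D → n . id], [D → n . y] }  — shift
  I11: { [D → n id .] }  — reduce
  I12: { [D → n y .] }  — reduce

No state contains both a complete item and a shift item.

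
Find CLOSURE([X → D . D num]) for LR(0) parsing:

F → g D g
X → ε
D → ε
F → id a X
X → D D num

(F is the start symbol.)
To compute CLOSURE, for each item [A → α.Bβ] where B is a non-terminal, add [B → .γ] for all productions B → γ; repeat for the newly added items until nothing changes.

Start with: [X → D . D num]
  [X → D . D num] has the dot before D: add [D → .]
No further items can be added.

CLOSURE = { [D → .], [X → D . D num] }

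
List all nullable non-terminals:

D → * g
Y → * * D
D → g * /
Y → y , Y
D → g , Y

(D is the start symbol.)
A non-terminal is nullable if it can derive ε (the empty string): either it has an ε-production, or it has a production whose right-hand side consists entirely of nullable non-terminals.

There are no ε-productions, so no non-terminal can derive ε.
No non-terminals are nullable.

Answer: None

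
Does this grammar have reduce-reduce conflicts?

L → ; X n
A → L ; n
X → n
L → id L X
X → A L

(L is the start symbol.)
No reduce-reduce conflicts

A reduce-reduce conflict occurs when an LR(0) state has two complete items [A → α .] and [B → β .] — both call for a reduction, and with no lookahead the parser cannot choose between them.

Augment with L' → L and build the canonical LR(0) collection (I0 = CLOSURE({[L' → . L]}), then GOTO on every symbol after a dot until no new states appear). It has 14 states:
  I0: { [L → . ; X n], [L → . id L X], [L' → . L] }  — shift
  I1: { [A → . L ; n], [L → . ; X n], [L → . id L X], [L → ; . X n], [X → . A L], [X → . n] }  — shift
  I2: { [L' → L .] }  — accept
  I3: { [L → . ; X n], [L → . id L X], [L → id . L X] }  — shift
  I4: { [A → . L ; n], [L → . ; X n], [L → . id L X], [L → id L . X], [X → . A L], [X → . n] }  — shift
  I5: { [L → . ; X n], [L → . id L X], [X → A . L] }  — shift
  I6: { [A → L . ; n] }  — shift
  I7: { [L → id L X .] }  — reduce
  I8: { [X → n .] }  — reduce
  I9: { [A → L ; . n] }  — shift
  I10: { [A → L ; n .] }  — reduce
  I11: { [X → A L .] }  — reduce
  I12: { [L → ; X . n] }  — shift
  I13: { [L → ; X n .] }  — reduce

No state contains more than one complete item.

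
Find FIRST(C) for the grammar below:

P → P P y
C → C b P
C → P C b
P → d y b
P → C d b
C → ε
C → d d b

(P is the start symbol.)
{ 'b', 'd', ε }

FIRST sets of the other non-terminals involved (by the same procedure, iterated to a fixed point):
  FIRST(P) = { 'b', 'd' }

From C → C b P:
  - C is the symbol being defined: contributes nothing new
    C is nullable, so continue to the next symbol
  - b is a terminal: add 'b' and stop
From C → P C b:
  - P is a non-terminal: add FIRST(P) \ {ε} = { 'b', 'd' }
    P is not nullable, so stop
From C → ε:
  - ε-production, so ε ∈ FIRST(C)
From C → d d b:
  - d is a terminal: add 'd' and stop

Collecting: FIRST(C) = { 'b', 'd', ε }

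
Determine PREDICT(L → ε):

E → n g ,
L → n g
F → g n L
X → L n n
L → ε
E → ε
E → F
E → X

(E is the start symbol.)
{ $, 'n' }

PREDICT(L → ε) = (FIRST(RHS) \ {ε}) ∪ (FOLLOW(L) if ε ∈ FIRST(RHS), i.e. RHS ⇒* ε)
The right-hand side is ε (FIRST(ε) = { ε }), so the predict set is FOLLOW(L) = { $, 'n' }
PREDICT(L → ε) = { $, 'n' }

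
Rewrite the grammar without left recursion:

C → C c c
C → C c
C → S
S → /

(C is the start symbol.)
C → S C'
C' → c c C'
C' → c C'
C' → ε
S → /

C is directly left-recursive. The standard transformation for
  A → A α₁ | ... | A α_m | β₁ | ... | β_n
is
  A  → β₁ A' | ... | β_n A'
  A' → α₁ A' | ... | α_m A' | ε

C → S becomes C → S C'
C → C c c becomes C' → c c C'
C → C c becomes C' → c C'
Add C' → ε

Productions for other non-terminals are unchanged:
  S → /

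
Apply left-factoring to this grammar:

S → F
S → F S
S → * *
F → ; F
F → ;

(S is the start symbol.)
S → F S'
S' → ε
S' → S
S → * *
F → ; F'
F' → F
F' → ε

Left-factoring transforms A → αβ₁ | αβ₂ into A → αA' and A' → β₁ | β₂
(α is the longest common prefix among the alternatives). Repeat until
no nonterminal has two alternatives with a common prefix.

Round 1: S has alternatives sharing prefix 'F'. Introduce S': S → F S'
  Add: S' → ε
  Add: S' → S

Round 2: F has alternatives sharing prefix ';'. Introduce F': F → ; F'
  Add: F' → F
  Add: F' → ε

No remaining common prefixes — done.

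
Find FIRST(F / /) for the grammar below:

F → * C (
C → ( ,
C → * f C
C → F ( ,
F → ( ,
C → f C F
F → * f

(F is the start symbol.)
{ '(', '*' }

FIRST sets of the non-terminals involved (from the grammar, by fixed-point iteration):
  FIRST(F) = { '(', '*' }

To compute FIRST(F / /), process the symbols left to right:
Symbol F is a non-terminal. Add FIRST(F) \ {ε} = { '(', '*' }
F is not nullable (ε ∉ FIRST(F)), so stop here.
FIRST(F / /) = { '(', '*' }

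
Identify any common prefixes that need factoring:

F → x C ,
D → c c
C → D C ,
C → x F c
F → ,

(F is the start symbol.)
Left-factoring is needed when two productions for the same non-terminal
share a common prefix on the right-hand side.

Productions for F:
  F → x C ,
  F → ,
Productions for C:
  C → D C ,
  C → x F c

No common prefixes found.

Answer: No, left-factoring is not needed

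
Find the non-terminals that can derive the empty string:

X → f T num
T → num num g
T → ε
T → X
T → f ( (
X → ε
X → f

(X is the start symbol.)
{ 'T', 'X' }

ε-productions: T → ε, X → ε
So T, X are immediately nullable.
Every non-terminal is now nullable.
Nullable = { 'T', 'X' }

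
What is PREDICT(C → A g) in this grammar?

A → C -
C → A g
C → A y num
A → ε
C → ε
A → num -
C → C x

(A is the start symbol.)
PREDICT(C → A g) = (FIRST(RHS) \ {ε}) ∪ (FOLLOW(C) if ε ∈ FIRST(RHS), i.e. RHS ⇒* ε)
FIRST(A) = { '-', 'g', 'num', 'x', 'y', ε }
FIRST(A g) = { '-', 'g', 'num', 'x', 'y' }
ε ∉ FIRST(A g), so FOLLOW(C) is not added.
PREDICT(C → A g) = { '-', 'g', 'num', 'x', 'y' }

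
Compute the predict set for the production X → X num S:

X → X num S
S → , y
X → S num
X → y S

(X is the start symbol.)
{ ',', 'y' }

PREDICT(X → X num S) = (FIRST(RHS) \ {ε}) ∪ (FOLLOW(X) if ε ∈ FIRST(RHS), i.e. RHS ⇒* ε)
FIRST(X) = { ',', 'y' }
FIRST(X num S) = { ',', 'y' }
ε ∉ FIRST(X num S), so FOLLOW(X) is not added.
PREDICT(X → X num S) = { ',', 'y' }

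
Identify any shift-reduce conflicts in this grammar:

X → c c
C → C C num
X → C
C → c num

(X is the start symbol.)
A shift-reduce conflict occurs when an LR(0) state has both:
  - a complete (reduce) item [A → α .] (dot at the end), and
  - a shift item [B → β . c γ] (dot before a terminal).

Augment with X' → X and build the canonical LR(0) collection (I0 = CLOSURE({[X' → . X]}), then GOTO on every symbol after a dot until no new states appear). It has 9 states:
  I0: { [C → . C C num], [C → . c num], [X → . C], [X → . c c], [X' → . X] }  — shift
  I1: { [C → . C C num], [C → . c num], [C → C . C num], [X → C .] }  — shift, reduce
  I2: { [X' → X .] }  — accept
  I3: { [C → c . num], [X → c . c] }  — shift
  I4: { [X → c c .] }  — reduce
  I5: { [C → c num .] }  — reduce
  I6: { [C → . C C num], [C → . c num], [C → C . C num], [C → C C . num] }  — shift
  I7: { [C → c . num] }  — shift
  I8: { [C → C C num .] }  — reduce

I1 contains reduce item [X → C .] and shift item [C → . c num] — shift-reduce conflict.

Answer: Yes — I1: [X → C .] vs [C → . c num]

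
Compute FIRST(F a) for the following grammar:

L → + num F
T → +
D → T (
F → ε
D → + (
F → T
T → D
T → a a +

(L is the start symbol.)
{ '+', 'a' }

FIRST sets of the non-terminals involved (from the grammar, by fixed-point iteration):
  FIRST(F) = { '+', 'a', ε }

To compute FIRST(F a), process the symbols left to right:
Symbol F is a non-terminal. Add FIRST(F) \ {ε} = { '+', 'a' }
F is nullable (ε ∈ FIRST(F)), continue to the next symbol.
Symbol a is a terminal. Add 'a' and stop.
FIRST(F a) = { '+', 'a' }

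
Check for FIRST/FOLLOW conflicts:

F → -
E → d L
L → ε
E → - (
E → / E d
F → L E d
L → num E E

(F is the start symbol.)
No FIRST/FOLLOW conflicts.

Nullable non-terminals: L.

L: nullable alternative(s) L → ε; FOLLOW(L) = { '-', '/', 'd' }
  L → ε: FIRST \ {ε} = { } — this is the only nullable alternative, skip
  L → num E E: FIRST \ {ε} = { 'num' } — disjoint from FOLLOW(L)

E, F have no nullable alternative, so no FIRST/FOLLOW check is needed there.

No FIRST/FOLLOW conflicts found.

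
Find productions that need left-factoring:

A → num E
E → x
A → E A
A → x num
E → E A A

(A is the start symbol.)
Left-factoring is needed when two productions for the same non-terminal
share a common prefix on the right-hand side.

Productions for A:
  A → num E
  A → E A
  A → x num
Productions for E:
  E → x
  E → E A A

No common prefixes found.

Answer: No, left-factoring is not needed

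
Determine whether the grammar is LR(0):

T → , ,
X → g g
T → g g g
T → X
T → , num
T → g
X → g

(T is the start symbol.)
No. Shift-reduce conflict between [T → g .] and [T → g . g g]

A grammar is LR(0) if no state in the canonical LR(0) collection has:
  - both a shift item (dot before a terminal) and a complete item (shift-reduce conflict), or
  - two or more complete items (reduce-reduce conflict; the accept item [T' → T .] counts as a complete item here).

Augment with T' → T and build the canonical LR(0) collection (I0 = CLOSURE({[T' → . T]}), then GOTO on every symbol after a dot until no new states appear). It has 9 states:
  I0: { [T → . , ,], [T → . , num], [T → . X], [T → . g g g], [T → . g], [T' → . T], [X → . g g], [X → . g] }  — shift
  I1: { [T → , . ,], [T → , . num] }  — shift
  I2: { [T' → T .] }  — accept
  I3: { [T → X .] }  — reduce
  I4: { [T → g . g g], [T → g .], [X → g . g], [X → g .] }  — shift, 2 reduces
  I5: { [T → g g . g], [X → g g .] }  — shift, reduce
  I6: { [T → g g g .] }  — reduce
  I7: { [T → , , .] }  — reduce
  I8: { [T → , num .] }  — reduce

Conflict in state I4:
  Shift-reduce conflict between [T → g .] and [T → g . g g]
So the grammar is NOT LR(0).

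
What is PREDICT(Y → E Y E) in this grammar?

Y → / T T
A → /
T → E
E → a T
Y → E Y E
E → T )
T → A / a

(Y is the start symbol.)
{ '/', 'a' }

PREDICT(Y → E Y E) = (FIRST(RHS) \ {ε}) ∪ (FOLLOW(Y) if ε ∈ FIRST(RHS), i.e. RHS ⇒* ε)
FIRST(E) = { '/', 'a' }
FIRST(E Y E) = { '/', 'a' }
ε ∉ FIRST(E Y E), so FOLLOW(Y) is not added.
PREDICT(Y → E Y E) = { '/', 'a' }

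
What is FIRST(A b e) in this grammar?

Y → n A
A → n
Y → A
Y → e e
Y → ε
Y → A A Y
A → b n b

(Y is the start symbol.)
FIRST sets of the non-terminals involved (from the grammar, by fixed-point iteration):
  FIRST(A) = { 'b', 'n' }

To compute FIRST(A b e), process the symbols left to right:
Symbol A is a non-terminal. Add FIRST(A) \ {ε} = { 'b', 'n' }
A is not nullable (ε ∉ FIRST(A)), so stop here.
FIRST(A b e) = { 'b', 'n' }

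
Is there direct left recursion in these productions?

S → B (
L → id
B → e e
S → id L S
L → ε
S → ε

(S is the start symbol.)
Direct left recursion occurs when N → N α for some non-terminal N (the right-hand side begins with the left-hand side itself).

S → B (: starts with B
L → id: starts with id
B → e e: starts with e
S → id L S: starts with id
L → ε: starts with ε
S → ε: starts with ε

No direct left recursion found.

Answer: No direct left recursion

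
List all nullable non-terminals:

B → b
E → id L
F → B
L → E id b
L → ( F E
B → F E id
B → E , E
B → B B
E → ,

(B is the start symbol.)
None

A non-terminal is nullable if it can derive ε (the empty string): either it has an ε-production, or it has a production whose right-hand side consists entirely of nullable non-terminals.

There are no ε-productions, so no non-terminal can derive ε.
No non-terminals are nullable.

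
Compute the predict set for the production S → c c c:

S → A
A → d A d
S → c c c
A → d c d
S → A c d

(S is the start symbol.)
PREDICT(S → c c c) = (FIRST(RHS) \ {ε}) ∪ (FOLLOW(S) if ε ∈ FIRST(RHS), i.e. RHS ⇒* ε)
FIRST(c c c) = { 'c' }
ε ∉ FIRST(c c c), so FOLLOW(S) is not added.
PREDICT(S → c c c) = { 'c' }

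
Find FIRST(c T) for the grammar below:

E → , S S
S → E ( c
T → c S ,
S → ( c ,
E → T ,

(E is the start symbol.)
To compute FIRST(c T), process the symbols left to right:
Symbol c is a terminal. Add 'c' and stop.
FIRST(c T) = { 'c' }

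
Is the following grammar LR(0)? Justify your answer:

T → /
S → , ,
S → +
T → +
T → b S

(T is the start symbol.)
A grammar is LR(0) if no state in the canonical LR(0) collection has:
  - both a shift item (dot before a terminal) and a complete item (shift-reduce conflict), or
  - two or more complete items (reduce-reduce conflict; the accept item [T' → T .] counts as a complete item here).

Augment with T' → T and build the canonical LR(0) collection (I0 = CLOSURE({[T' → . T]}), then GOTO on every symbol after a dot until no new states appear). It has 9 states:
  I0: { [T → . +], [T → . /], [T → . b S], [T' → . T] }  — shift
  I1: { [T → + .] }  — reduce
  I2: { [T → / .] }  — reduce
  I3: { [T' → T .] }  — accept
  I4: { [S → . +], [S → . , ,], [T → b . S] }  — shift
  I5: { [S → + .] }  — reduce
  I6: { [S → , . ,] }  — shift
  I7: { [T → b S .] }  — reduce
  I8: { [S → , , .] }  — reduce

Every state is either a pure shift/goto state or contains exactly one complete item and nothing to shift — no conflicts. The grammar is LR(0).

Answer: Yes, the grammar is LR(0)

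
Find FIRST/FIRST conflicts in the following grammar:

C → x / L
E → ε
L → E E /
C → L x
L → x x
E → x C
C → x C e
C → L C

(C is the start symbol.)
Yes. C → x '/' L / C → L x on { 'x' }; C → x '/' L / C → x C e on { 'x' }; C → x '/' L / C → L C on { 'x' }; C → L x / C → x C e on { 'x' }; C → L x / C → L C on { '/', 'x' }; C → x C e / C → L C on { 'x' }; L → E E '/' / L → x x on { 'x' }

FIRST sets of the non-terminals at (or reachable through a nullable prefix from) the front of some alternative:
  FIRST(L) = { '/', 'x' }
  FIRST(E) = { 'x', ε }

Productions for C:
  C → x / L: FIRST = { 'x' }
  C → L x: FIRST = { '/', 'x' }
  C → x C e: FIRST = { 'x' }
  C → L C: FIRST = { '/', 'x' }
Productions for E:
  E → ε: FIRST = { ε }
  E → x C: FIRST = { 'x' }
Productions for L:
  L → E E /: FIRST = { '/', 'x' }
  L → x x: FIRST = { 'x' }

Conflict for C: C → x / L and C → L x
  Overlap: { 'x' }
Conflict for C: C → x / L and C → x C e
  Overlap: { 'x' }
Conflict for C: C → x / L and C → L C
  Overlap: { 'x' }
Conflict for C: C → L x and C → x C e
  Overlap: { 'x' }
Conflict for C: C → L x and C → L C
  Overlap: { '/', 'x' }
Conflict for C: C → x C e and C → L C
  Overlap: { 'x' }
Conflict for L: L → E E / and L → x x
  Overlap: { 'x' }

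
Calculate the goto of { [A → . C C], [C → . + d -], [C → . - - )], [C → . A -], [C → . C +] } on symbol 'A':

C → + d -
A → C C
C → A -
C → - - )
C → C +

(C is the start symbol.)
{ [C → A . -] }

GOTO(I, 'A') = CLOSURE({ [A → αX.β] : [A → α.Xβ] ∈ I, X = 'A' })

Items with dot before 'A', with the dot advanced:
  [C → . A -] → [C → A . -]
Closure adds nothing (no advanced item has the dot before a non-terminal).

GOTO = { [C → A . -] }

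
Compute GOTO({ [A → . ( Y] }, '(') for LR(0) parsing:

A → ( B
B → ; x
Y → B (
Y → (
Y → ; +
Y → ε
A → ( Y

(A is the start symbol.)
{ [A → ( . Y], [B → . ; x], [Y → . (], [Y → . ; +], [Y → . B (], [Y → .] }

GOTO(I, '(') = CLOSURE({ [A → αX.β] : [A → α.Xβ] ∈ I, X = '(' })

Items with dot before '(', with the dot advanced:
  [A → . ( Y] → [A → ( . Y]
Closure of the advanced items:
  [A → ( . Y] has the dot before Y: add [Y → . B (], [Y → . (], [Y → . ; +], [Y → .]
  [Y → . B (] has the dot before B: add [B → . ; x]

GOTO = { [A → ( . Y], [B → . ; x], [Y → . (], [Y → . ; +], [Y → . B (], [Y → .] }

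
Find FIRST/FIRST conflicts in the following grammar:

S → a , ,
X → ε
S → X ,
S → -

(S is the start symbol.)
No FIRST/FIRST conflicts.

A FIRST/FIRST conflict occurs when two productions N → α and N → β for the same non-terminal have FIRST(α) ∩ FIRST(β) ≠ ∅ (with ε ∈ FIRST of a nullable right-hand side, so two nullable alternatives also conflict).

FIRST sets of the non-terminals at (or reachable through a nullable prefix from) the front of some alternative:
  FIRST(X) = { ε }

Productions for S:
  S → a , ,: FIRST = { 'a' }
  S → X ,: FIRST = { ',' }
  S → -: FIRST = { '-' }
X has only one production, so no FIRST/FIRST conflict is possible there.

All alternatives of each non-terminal have pairwise disjoint FIRST sets.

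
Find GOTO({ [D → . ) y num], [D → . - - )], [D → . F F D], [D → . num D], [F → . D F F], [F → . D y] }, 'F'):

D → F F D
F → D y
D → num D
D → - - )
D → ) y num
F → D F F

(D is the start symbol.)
{ [D → . ) y num], [D → . - - )], [D → . F F D], [D → . num D], [D → F . F D], [F → . D F F], [F → . D y] }

GOTO(I, 'F') = CLOSURE({ [A → αX.β] : [A → α.Xβ] ∈ I, X = 'F' })

Items with dot before 'F', with the dot advanced:
  [D → . F F D] → [D → F . F D]
Closure of the advanced items:
  [D → F . F D] has the dot before F: add [F → . D y], [F → . D F F]
  [F → . D y] has the dot before D: add [D → . F F D], [D → . num D], [D → . - - )], [D → . ) y num]

GOTO = { [D → . ) y num], [D → . - - )], [D → . F F D], [D → . num D], [D → F . F D], [F → . D F F], [F → . D y] }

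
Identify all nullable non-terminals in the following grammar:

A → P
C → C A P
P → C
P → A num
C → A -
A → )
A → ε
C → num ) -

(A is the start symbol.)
A non-terminal is nullable if it can derive ε (the empty string): either it has an ε-production, or it has a production whose right-hand side consists entirely of nullable non-terminals.

ε-productions: A → ε
So A is immediately nullable.
No further non-terminal can be added: every production for the remaining non-terminals contains a terminal or a non-nullable non-terminal.
Nullable = { 'A' }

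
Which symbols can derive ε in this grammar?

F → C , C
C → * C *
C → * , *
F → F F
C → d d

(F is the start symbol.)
None

A non-terminal is nullable if it can derive ε (the empty string): either it has an ε-production, or it has a production whose right-hand side consists entirely of nullable non-terminals.

There are no ε-productions, so no non-terminal can derive ε.
No non-terminals are nullable.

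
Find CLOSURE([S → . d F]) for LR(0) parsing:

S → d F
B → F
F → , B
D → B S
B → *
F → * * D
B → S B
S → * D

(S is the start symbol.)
{ [S → . d F] }

To compute CLOSURE, for each item [A → α.Bβ] where B is a non-terminal, add [B → .γ] for all productions B → γ; repeat for the newly added items until nothing changes.

Start with: [S → . d F]
The dot precedes the terminal d, so nothing is added.

CLOSURE = { [S → . d F] }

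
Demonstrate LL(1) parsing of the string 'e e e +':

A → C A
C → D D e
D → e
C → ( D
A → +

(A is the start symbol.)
LL(1) parsing maintains a stack (initially the start symbol over $) and the input. At each step: if the stack top is a terminal, match it against the current input token; if it is a non-terminal N, replace it with the RHS of M[N, lookahead] (the unique production whose predict set contains the lookahead).

Stack is shown with the top on the left.

Stack      Input      Action
----------------------------
A $        e e e + $  output A → C A
C A $      e e e + $  output C → D D e
D D e A $  e e e + $  output D → e
e D e A $  e e e + $  match 'e'
D e A $    e e + $    output D → e
e e A $    e e + $    match 'e'
e A $      e + $      match 'e'
A $        + $        output A → +
+ $        + $        match '+'
$          $          accept

The string is accepted.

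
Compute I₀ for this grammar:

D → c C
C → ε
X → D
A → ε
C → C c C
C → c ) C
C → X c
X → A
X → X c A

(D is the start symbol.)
First, augment the grammar with D' → D
I₀ = CLOSURE({ [D' → . D] }):
  [D' → . D] has the dot before D: add [D → . c C]
No further items can be added.

I₀ = { [D → . c C], [D' → . D] }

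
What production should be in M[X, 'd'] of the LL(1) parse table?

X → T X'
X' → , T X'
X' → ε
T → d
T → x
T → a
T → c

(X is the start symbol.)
X → T X'

To find M[X, 'd'], we find productions for X where 'd' is in the predict set (PREDICT(N → α) = (FIRST(α) \ {ε}) ∪ (FOLLOW(N) if α ⇒* ε)).

Relevant sets:
  FIRST(T) = { 'a', 'c', 'd', 'x' }

X → T X': PREDICT = { 'a', 'c', 'd', 'x' }
  'd' is in predict set, so this production goes in M[X, 'd']

M[X, 'd'] = X → T X'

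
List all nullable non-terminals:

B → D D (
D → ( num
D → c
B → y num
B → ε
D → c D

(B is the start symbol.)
ε-productions: B → ε
So B is immediately nullable.
No further non-terminal can be added: every production for the remaining non-terminals contains a terminal or a non-nullable non-terminal.
Nullable = { 'B' }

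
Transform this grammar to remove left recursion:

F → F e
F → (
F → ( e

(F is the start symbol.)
F is directly left-recursive. The standard transformation for
  A → A α₁ | ... | A α_m | β₁ | ... | β_n
is
  A  → β₁ A' | ... | β_n A'
  A' → α₁ A' | ... | α_m A' | ε

F → ( becomes F → ( F'
F → ( e becomes F → ( e F'
F → F e becomes F' → e F'
Add F' → ε

Resulting grammar:
F → ( F'
F → ( e F'
F' → e F'
F' → ε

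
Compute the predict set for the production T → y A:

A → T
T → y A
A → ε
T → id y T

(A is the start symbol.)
PREDICT(T → y A) = (FIRST(RHS) \ {ε}) ∪ (FOLLOW(T) if ε ∈ FIRST(RHS), i.e. RHS ⇒* ε)
FIRST(y A) = { 'y' }
ε ∉ FIRST(y A), so FOLLOW(T) is not added.
PREDICT(T → y A) = { 'y' }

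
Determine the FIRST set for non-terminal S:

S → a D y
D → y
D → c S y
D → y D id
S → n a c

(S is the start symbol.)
{ 'a', 'n' }

To compute FIRST(S), examine every production with S on the left-hand side, reading each right-hand side left to right until a non-nullable symbol is reached.

From S → a D y:
  - a is a terminal: add 'a' and stop
From S → n a c:
  - n is a terminal: add 'n' and stop

Collecting: FIRST(S) = { 'a', 'n' }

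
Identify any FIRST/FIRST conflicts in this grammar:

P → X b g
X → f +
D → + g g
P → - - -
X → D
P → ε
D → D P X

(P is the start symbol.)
Yes. D → '+' g g / D → D P X on { '+' }

A FIRST/FIRST conflict occurs when two productions N → α and N → β for the same non-terminal have FIRST(α) ∩ FIRST(β) ≠ ∅ (with ε ∈ FIRST of a nullable right-hand side, so two nullable alternatives also conflict).

FIRST sets of the non-terminals at (or reachable through a nullable prefix from) the front of some alternative:
  FIRST(X) = { '+', 'f' }
  FIRST(D) = { '+' }

Productions for P:
  P → X b g: FIRST = { '+', 'f' }
  P → - - -: FIRST = { '-' }
  P → ε: FIRST = { ε }
Productions for X:
  X → f +: FIRST = { 'f' }
  X → D: FIRST = { '+' }
Productions for D:
  D → + g g: FIRST = { '+' }
  D → D P X: FIRST = { '+' }

Conflict for D: D → + g g and D → D P X
  Overlap: { '+' }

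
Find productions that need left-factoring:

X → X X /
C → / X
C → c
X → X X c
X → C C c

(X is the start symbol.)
Left-factoring is needed when two productions for the same non-terminal
share a common prefix on the right-hand side.

Productions for X:
  X → X X /
  X → X X c
  X → C C c
Productions for C:
  C → / X
  C → c

Found common prefix 'X X' in productions for X

Answer: Yes, X has productions with common prefix 'X X'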